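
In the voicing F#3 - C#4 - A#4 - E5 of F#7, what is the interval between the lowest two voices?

perfect fifth

Those voices are F#3 and C#4.
From F# to C# is 7 semitones, exactly the perfect fifth.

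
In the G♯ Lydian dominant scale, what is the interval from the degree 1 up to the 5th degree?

The scale runs G♯ A♯ B♯ C𝄪 D♯ E♯ F♯.
Degree 1 = G♯; 5th scale degree = D♯.
From G♯ to D♯ is 7 semitones, exactly the perfect fifth.

perfect fifth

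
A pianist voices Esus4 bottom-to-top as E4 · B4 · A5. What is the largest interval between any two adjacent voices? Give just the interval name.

m7

Adjacent intervals: E4→B4 = perfect fifth; B4→A5 = minor seventh.
The largest is B4 to A5, a minor seventh (10 semitones).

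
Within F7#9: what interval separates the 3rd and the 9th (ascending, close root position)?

major seventh

Spelling the chord: F A C Eb G#.
3rd = A; 9th = G#.
Counting 7 letters and 11 half steps from A gives a major seventh.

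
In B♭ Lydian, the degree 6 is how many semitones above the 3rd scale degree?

The scale is B♭ C D E F G A.
D up to G is a perfect fourth — 5 semitones.

5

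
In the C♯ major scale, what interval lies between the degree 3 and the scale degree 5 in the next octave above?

Spelling the C♯ major scale: C♯ D♯ E♯ F♯ G♯ A♯ B♯.
That puts E♯ below G♯.
10 letter names make it a tenth; at 15 semitones (a half step narrower than major) the quality is minor.

m10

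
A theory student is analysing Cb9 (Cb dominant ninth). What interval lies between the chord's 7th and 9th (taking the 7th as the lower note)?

Cb9 (Cb dominant ninth): Cb Eb Gb Bbb Db.
The 7th is Bbb and the 9th is Db.
Bbb up to Db spans 3 letter names and 4 semitones — a major third.

major third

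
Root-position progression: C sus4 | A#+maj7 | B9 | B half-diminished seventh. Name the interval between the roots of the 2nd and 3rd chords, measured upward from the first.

minor second

The roots are A# and B.
A# up to B is 1 semitone, a half step narrower than a major second, so the interval is minor.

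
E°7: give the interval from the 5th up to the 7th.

minor third

The chord tones of E°7 (E diminished seventh) are E, G, Bb, Db.
So we need the interval from Bb up to Db.
Bb up to Db is 3 semitones, a half step narrower than a major third, so the interval is minor.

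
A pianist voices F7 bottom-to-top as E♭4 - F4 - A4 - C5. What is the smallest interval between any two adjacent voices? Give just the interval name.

major 2nd

Adjacent intervals: E♭4→F4 = major second; F4→A4 = major third; A4→C5 = minor third.
The smallest is E♭4 to F4, a major second (2 semitones).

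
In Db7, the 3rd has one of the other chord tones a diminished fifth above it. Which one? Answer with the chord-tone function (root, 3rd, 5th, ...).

7th

Db7 is spelled Db F Ab Cb.
The 3rd is F. A diminished fifth above F is Cb.
Cb is the chord's 7th.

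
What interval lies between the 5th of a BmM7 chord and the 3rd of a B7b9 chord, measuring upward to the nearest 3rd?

M6

The 5th of BmM7 is F#; the 3rd of B7b9 is D#.
From F# to D# is 9 semitones, exactly the major sixth.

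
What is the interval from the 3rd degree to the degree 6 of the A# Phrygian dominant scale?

diminished fourth

The scale runs A# B C## D# E# F# G#.
That puts C## below F#.
From C## to F#: 4 semitones over a fourth = diminished.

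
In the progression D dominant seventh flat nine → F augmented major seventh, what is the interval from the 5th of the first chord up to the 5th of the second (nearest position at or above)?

major 3rd

The 5th of D dominant seventh flat nine is A; the 5th of F augmented major seventh is C♯.
From A to C♯ is 4 semitones, exactly the major third.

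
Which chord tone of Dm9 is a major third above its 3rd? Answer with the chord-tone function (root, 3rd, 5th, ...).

Spelling the chord: D F A C E.
The 3rd is F. A major third above F is A.
A is the chord's 5th.

5th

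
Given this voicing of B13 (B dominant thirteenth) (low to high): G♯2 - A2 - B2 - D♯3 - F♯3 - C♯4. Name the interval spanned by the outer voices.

The outer voices are G♯2 and C♯4.
From G♯ to C♯ is 17 semitones, exactly the perfect eleventh.

perfect 11th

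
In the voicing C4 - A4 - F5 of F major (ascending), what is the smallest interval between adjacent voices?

Adjacent intervals: C4→A4 = major sixth; A4→F5 = minor sixth.
The smallest is A4 to F5, a minor sixth (8 semitones).

m6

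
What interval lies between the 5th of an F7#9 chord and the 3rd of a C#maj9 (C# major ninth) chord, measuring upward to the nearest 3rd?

augmented third

The 5th of F7#9 is C; the 3rd of C#maj9 (C# major ninth) is E#.
From C to E#: 5 semitones over a third = augmented.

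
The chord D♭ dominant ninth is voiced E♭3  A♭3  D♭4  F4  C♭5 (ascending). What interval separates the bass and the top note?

minor thirteenth

The outer voices are E♭3 and C♭5.
E♭ up to C♭ is 20 semitones, a half step narrower than a major thirteenth, so the interval is minor.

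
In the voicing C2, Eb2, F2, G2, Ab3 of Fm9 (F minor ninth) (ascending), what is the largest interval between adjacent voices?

minor ninth

Adjacent intervals: C2→Eb2 = minor third; Eb2→F2 = major second; F2→G2 = major second; G2→Ab3 = minor ninth.
The largest is G2 to Ab3, a minor ninth (13 semitones).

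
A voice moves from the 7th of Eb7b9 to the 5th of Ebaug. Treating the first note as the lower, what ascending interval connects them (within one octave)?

augmented sixth

Eb7b9 has Db as its 7th, and Ebaug has B as its 5th.
From Db to B: 10 semitones over a sixth = augmented.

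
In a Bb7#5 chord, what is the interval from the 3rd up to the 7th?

The chord tones of Bbaug7 (Bb augmented seventh) are Bb-D-F#-Ab.
3rd = D; 7th = Ab.
D up to Ab is 6 semitones, a half step narrower than a perfect fifth, so the interval is diminished.

diminished fifth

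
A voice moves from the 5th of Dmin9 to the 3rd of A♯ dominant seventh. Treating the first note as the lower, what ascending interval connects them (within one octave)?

The 5th of Dmin9 is A; the 3rd of A♯ dominant seventh is C𝄪.
From A to C𝄪: 5 semitones over a third = augmented.

augmented third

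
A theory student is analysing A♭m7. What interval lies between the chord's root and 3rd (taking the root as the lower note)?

minor 3rd

Spelling the chord: A♭ C♭ E♭ G♭.
Root = A♭; 3rd = C♭.
3 letter names make it a third; at 3 semitones (a half step narrower than major) the quality is minor.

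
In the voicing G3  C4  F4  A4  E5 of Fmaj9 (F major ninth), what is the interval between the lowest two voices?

Those voices are G3 and C4.
Counting 4 letters and 5 half steps from G gives a perfect fourth.

P4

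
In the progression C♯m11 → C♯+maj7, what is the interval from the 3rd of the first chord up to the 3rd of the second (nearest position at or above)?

C♯m11 has E as its 3rd, and C♯+maj7 has E♯ as its 3rd.
1 letter names make it a unison; at 1 semitone (a half step wider than perfect) the quality is augmented.

A1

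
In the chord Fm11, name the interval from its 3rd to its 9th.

Fm11: F, A♭, C, E♭, G, B♭.
3rd = A♭; 9th = G.
From A♭ to G is 11 semitones, exactly the major seventh.

major 7th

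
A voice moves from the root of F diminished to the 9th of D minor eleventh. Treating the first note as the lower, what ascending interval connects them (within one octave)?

major seventh

F diminished has F as its root, and D minor eleventh has E as its 9th.
From F to E is 11 semitones, exactly the major seventh.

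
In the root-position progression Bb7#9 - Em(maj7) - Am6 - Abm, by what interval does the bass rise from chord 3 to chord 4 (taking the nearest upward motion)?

diminished octave

The roots are A and Ab.
A up to Ab is 11 semitones, a half step narrower than a perfect octave, so the interval is diminished.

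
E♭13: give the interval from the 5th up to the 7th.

The chord tones of E♭13 are E♭ G B♭ D♭ F C.
The 5th is B♭ and the 7th is D♭.
From B♭ to D♭: 3 semitones over a third = minor.

m3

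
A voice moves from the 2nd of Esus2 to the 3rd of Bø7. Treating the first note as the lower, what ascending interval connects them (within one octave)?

The 2nd of Esus2 is F♯; the 3rd of Bø7 is D.
From F♯ to D: 8 semitones over a sixth = minor.

minor sixth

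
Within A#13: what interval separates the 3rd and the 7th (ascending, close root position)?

diminished fifth

A#13 is spelled A#-C##-E#-G#-B#-F##.
3rd = C##; 7th = G#.
C## up to G# is 6 semitones, a half step narrower than a perfect fifth, so the interval is diminished.
This 3–7 tritone is the characteristic tension at the heart of the dominant sound.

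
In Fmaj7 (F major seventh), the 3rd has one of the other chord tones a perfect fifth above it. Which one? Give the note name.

Fmaj7 (F major seventh): F A C E.
The 3rd is A. A perfect fifth above A is E.
E is the chord's 7th.

E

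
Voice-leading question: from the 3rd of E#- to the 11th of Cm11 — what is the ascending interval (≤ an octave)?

E#- has G# as its 3rd, and Cm11 has F as its 11th.
From G# to F: 9 semitones over a seventh = diminished.

diminished seventh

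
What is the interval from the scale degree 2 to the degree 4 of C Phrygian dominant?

major 3rd

C phrygian dominant: C Db E F G Ab Bb.
So we need the interval from Db up to F.
Counting 3 letters and 4 half steps from Db gives a major third.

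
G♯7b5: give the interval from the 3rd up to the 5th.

G♯ dominant seventh flat five is spelled G♯, B♯, D, F♯.
The 3rd is B♯ and the 5th is D.
B♯ up to D is 2 semitones, a whole step narrower than a major third, so the interval is diminished.

d3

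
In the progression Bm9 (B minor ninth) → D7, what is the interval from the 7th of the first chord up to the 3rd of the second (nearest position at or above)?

major sixth

The 7th of Bm9 (B minor ninth) is A; the 3rd of D7 is F#.
Counting 6 letters and 9 half steps from A gives a major sixth.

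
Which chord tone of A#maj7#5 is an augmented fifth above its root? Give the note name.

A#maj7#5 (A# augmented major seventh) is spelled A#–C##–E##–G##.
The root is A#. An augmented fifth above A# is E##.
E## is the chord's 5th.

E##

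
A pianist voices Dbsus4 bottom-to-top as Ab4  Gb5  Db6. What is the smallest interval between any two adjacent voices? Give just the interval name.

P5

Adjacent intervals: Ab4→Gb5 = minor seventh; Gb5→Db6 = perfect fifth.
The smallest is Gb5 to Db6, a perfect fifth (7 semitones).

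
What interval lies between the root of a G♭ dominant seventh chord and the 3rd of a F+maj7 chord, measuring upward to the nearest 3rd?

G♭ dominant seventh has G♭ as its root, and F+maj7 has A as its 3rd.
G♭ up to A is 3 semitones, a half step wider than a major second, so the interval is augmented.

augmented second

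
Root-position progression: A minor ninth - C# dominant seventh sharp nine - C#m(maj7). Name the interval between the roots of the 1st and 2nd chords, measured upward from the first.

major third

The roots are A and C#.
Counting 3 letters and 4 half steps from A gives a major third.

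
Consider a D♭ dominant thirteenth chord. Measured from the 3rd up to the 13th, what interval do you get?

Spelling the chord: D♭–F–A♭–C♭–E♭–B♭.
3rd = F; 13th = B♭.
F up to B♭ spans 11 letter names and 17 semitones — a perfect eleventh.

perfect 11th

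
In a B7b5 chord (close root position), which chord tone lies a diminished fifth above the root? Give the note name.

F

The chord tones of B dominant seventh flat five are B D# F A.
The root is B. A diminished fifth above B is F.
F is the chord's 5th.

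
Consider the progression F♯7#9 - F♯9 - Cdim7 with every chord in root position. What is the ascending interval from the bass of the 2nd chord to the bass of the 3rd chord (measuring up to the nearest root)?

diminished 5th

The roots are F♯ and C.
5 letter names make it a fifth; at 6 semitones (a half step narrower than perfect) the quality is diminished.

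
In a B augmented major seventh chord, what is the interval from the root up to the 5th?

augmented fifth

Spelling the chord: B–D#–F##–A#.
So we need the interval from B up to F##.
B up to F## is 8 semitones, a half step wider than a perfect fifth, so the interval is augmented.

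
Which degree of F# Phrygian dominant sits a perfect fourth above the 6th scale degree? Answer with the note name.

The scale is F# G A# B C# D E.
The 6th scale degree is D; a perfect fourth above that is G — scale degree 2.

G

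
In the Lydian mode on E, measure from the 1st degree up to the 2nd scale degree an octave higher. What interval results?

major ninth

The scale runs E F♯ G♯ A♯ B C♯ D♯.
The 1st degree is E and the scale degree 2 (up an octave) is F♯.
Counting 9 letters and 14 half steps from E gives a major ninth.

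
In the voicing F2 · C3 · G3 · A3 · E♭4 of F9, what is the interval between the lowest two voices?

perfect fifth

Those voices are F2 and C3.
From F to C is 7 semitones, exactly the perfect fifth.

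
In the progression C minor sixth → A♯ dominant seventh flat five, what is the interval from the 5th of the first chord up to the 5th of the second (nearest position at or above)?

The 5th of C minor sixth is G; the 5th of A♯ dominant seventh flat five is E.
From G to E is 9 semitones, exactly the major sixth.

major sixth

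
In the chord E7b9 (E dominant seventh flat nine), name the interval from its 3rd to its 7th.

Spelling the chord: E–G♯–B–D–F.
So we need the interval from G♯ up to D.
G♯ up to D is 6 semitones, a half step narrower than a perfect fifth, so the interval is diminished.

d5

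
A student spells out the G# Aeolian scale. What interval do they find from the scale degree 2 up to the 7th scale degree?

The scale runs G# A# B C# D# E F#.
That puts A# below F#.
6 letter names make it a sixth; at 8 semitones (a half step narrower than major) the quality is minor.

minor 6th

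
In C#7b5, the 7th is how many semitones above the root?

Spelling the chord: C#-E#-G-B.
C# to B is a minor seventh: 10 semitones.

10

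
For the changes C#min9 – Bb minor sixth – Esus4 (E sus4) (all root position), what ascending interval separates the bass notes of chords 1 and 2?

diminished seventh

The roots are C# and Bb.
7 letter names make it a seventh; at 9 semitones (a whole step narrower than major) the quality is diminished.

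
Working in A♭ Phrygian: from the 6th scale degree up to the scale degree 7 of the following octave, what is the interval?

Spelling A♭ Phrygian: A♭ B𝄫 C♭ D♭ E♭ F♭ G♭.
The 6th scale degree is F♭ and the degree 7 (up an octave) is G♭.
F♭ up to G♭ spans 9 letter names and 14 semitones — a major ninth.

M9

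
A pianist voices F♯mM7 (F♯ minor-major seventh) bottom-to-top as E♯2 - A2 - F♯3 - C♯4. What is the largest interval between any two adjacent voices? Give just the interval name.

Adjacent intervals: E♯2→A2 = diminished fourth; A2→F♯3 = major sixth; F♯3→C♯4 = perfect fifth.
The largest is A2 to F♯3, a major sixth (9 semitones).

major sixth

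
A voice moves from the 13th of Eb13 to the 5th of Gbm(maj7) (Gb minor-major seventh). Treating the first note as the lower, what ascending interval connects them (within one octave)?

m2

Eb13 has C as its 13th, and Gbm(maj7) (Gb minor-major seventh) has Db as its 5th.
From C to Db: 1 semitone over a second = minor.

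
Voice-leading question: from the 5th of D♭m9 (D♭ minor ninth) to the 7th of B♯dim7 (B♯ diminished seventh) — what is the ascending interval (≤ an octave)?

augmented unison

The 5th of D♭m9 (D♭ minor ninth) is A♭; the 7th of B♯dim7 (B♯ diminished seventh) is A.
1 letter names make it a unison; at 1 semitone (a half step wider than perfect) the quality is augmented.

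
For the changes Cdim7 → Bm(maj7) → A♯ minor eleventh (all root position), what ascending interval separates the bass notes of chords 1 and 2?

The roots are C and B.
Counting 7 letters and 11 half steps from C gives a major seventh.

major seventh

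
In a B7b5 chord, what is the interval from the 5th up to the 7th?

The chord tones of B dominant seventh flat five are B–D#–F–A.
The 5th is F and the 7th is A.
Counting 3 letters and 4 half steps from F gives a major third.

M3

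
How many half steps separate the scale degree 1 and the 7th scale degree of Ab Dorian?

The scale is Ab Bb Cb Db Eb F Gb.
Ab up to Gb is a minor seventh — 10 semitones.

10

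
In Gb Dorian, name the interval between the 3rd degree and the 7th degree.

Spelling Gb Dorian: Gb Ab Bbb Cb Db Eb Fb.
So we need the interval from Bbb up to Fb.
Counting 5 letters and 7 half steps from Bbb gives a perfect fifth.

perfect fifth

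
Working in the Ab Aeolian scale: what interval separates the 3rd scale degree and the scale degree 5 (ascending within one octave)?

The scale runs Ab Bb Cb Db Eb Fb Gb.
The 3rd scale degree is Cb and the 5th degree is Eb.
Counting 3 letters and 4 half steps from Cb gives a major third.

major 3rd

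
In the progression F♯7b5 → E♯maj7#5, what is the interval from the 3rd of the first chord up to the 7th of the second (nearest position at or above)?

augmented 4th

The 3rd of F♯7b5 is A♯; the 7th of E♯maj7#5 is D𝄪.
A♯ up to D𝄪 is 6 semitones, a half step wider than a perfect fourth, so the interval is augmented.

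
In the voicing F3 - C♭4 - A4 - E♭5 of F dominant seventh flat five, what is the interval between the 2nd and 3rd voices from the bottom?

Those voices are C♭4 and A4.
From C♭ to A: 10 semitones over a sixth = augmented.

augmented sixth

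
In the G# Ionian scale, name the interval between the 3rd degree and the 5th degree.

G# major: G# A# B# C# D# E# F##.
That puts B# below D#.
B# up to D# is 3 semitones, a half step narrower than a major third, so the interval is minor.

m3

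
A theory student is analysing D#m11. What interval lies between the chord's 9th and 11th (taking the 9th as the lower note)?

D#m11 is spelled D# F# A# C# E# G#.
The 9th is E# and the 11th is G#.
From E# to G#: 3 semitones over a third = minor.

minor 3rd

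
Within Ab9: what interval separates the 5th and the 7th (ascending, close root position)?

The chord tones of Ab9 are Ab C Eb Gb Bb.
The 5th is Eb and the 7th is Gb.
Eb up to Gb is 3 semitones, a half step narrower than a major third, so the interval is minor.

minor third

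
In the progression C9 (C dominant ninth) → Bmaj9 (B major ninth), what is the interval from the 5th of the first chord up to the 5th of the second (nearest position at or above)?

M7

The 5th of C9 (C dominant ninth) is G; the 5th of Bmaj9 (B major ninth) is F#.
From G to F# is 11 semitones, exactly the major seventh.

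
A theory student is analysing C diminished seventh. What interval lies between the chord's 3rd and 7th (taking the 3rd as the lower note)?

diminished 5th

C°7 is spelled C–Eb–Gb–Bbb.
3rd = Eb; 7th = Bbb.
From Eb to Bbb: 6 semitones over a fifth = diminished.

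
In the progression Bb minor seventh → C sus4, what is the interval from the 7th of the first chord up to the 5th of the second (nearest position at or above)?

Bb minor seventh has Ab as its 7th, and C sus4 has G as its 5th.
Ab up to G spans 7 letter names and 11 semitones — a major seventh.

major seventh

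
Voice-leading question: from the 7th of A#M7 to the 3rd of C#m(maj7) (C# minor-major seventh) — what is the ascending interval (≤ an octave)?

diminished sixth

A#M7 has G## as its 7th, and C#m(maj7) (C# minor-major seventh) has E as its 3rd.
G## up to E is 7 semitones, a whole step narrower than a major sixth, so the interval is diminished.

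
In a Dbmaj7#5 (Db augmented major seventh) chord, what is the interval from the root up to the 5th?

Db+maj7 is spelled Db–F–A–C.
The root is Db and the 5th is A.
Db up to A is 8 semitones, a half step wider than a perfect fifth, so the interval is augmented.

augmented fifth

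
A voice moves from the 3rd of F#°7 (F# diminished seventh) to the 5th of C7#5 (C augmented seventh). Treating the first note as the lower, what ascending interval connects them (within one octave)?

major seventh

The 3rd of F#°7 (F# diminished seventh) is A; the 5th of C7#5 (C augmented seventh) is G#.
From A to G# is 11 semitones, exactly the major seventh.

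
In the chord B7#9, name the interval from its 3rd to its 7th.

d5

The chord tones of B7#9 are B-D#-F#-A-C##.
3rd = D#; 7th = A.
From D# to A: 6 semitones over a fifth = diminished.
That tritone between 3rd and 7th is what gives the dominant seventh its pull toward resolution.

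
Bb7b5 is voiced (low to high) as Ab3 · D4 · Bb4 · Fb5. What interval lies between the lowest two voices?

Those voices are Ab3 and D4.
From Ab to D: 6 semitones over a fourth = augmented.

augmented fourth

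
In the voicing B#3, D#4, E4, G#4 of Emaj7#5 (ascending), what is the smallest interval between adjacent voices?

Adjacent intervals: B#3→D#4 = minor third; D#4→E4 = minor second; E4→G#4 = major third.
The smallest is D#4 to E4, a minor second (1 semitone).

minor second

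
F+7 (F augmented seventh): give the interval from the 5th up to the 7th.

diminished third

F7#5 (F augmented seventh): F-A-C♯-E♭.
5th = C♯; 7th = E♭.
From C♯ to E♭: 2 semitones over a third = diminished.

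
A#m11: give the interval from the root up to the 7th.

The chord tones of A#m11 are A# C# E# G# B# D#.
Root = A#; 7th = G#.
From A# to G#: 10 semitones over a seventh = minor.

m7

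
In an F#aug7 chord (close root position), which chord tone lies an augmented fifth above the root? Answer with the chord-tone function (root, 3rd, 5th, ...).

Spelling the chord: F#–A#–C##–E.
The root is F#. An augmented fifth above F# is C##.
C## is the chord's 5th.

5th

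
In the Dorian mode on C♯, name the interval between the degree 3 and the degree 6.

Spelling the Dorian mode on C♯: C♯ D♯ E F♯ G♯ A♯ B.
The degree 3 is E and the 6th degree is A♯.
E up to A♯ is 6 semitones, a half step wider than a perfect fourth, so the interval is augmented.

augmented fourth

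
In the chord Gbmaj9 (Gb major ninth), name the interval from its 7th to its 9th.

Gbmaj9: Gb Bb Db F Ab.
So we need the interval from F up to Ab.
From F to Ab: 3 semitones over a third = minor.

m3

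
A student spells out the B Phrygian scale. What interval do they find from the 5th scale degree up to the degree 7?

The scale runs B C D E F# G A.
That puts F# below A.
3 letter names make it a third; at 3 semitones (a half step narrower than major) the quality is minor.

minor 3rd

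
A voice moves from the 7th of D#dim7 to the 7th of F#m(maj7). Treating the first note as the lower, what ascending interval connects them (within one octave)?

augmented third

The 7th of D#dim7 is C; the 7th of F#m(maj7) is E#.
From C to E#: 5 semitones over a third = augmented.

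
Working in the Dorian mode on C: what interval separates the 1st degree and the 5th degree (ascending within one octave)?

The scale runs C D Eb F G A Bb.
That puts C below G.
Counting 5 letters and 7 half steps from C gives a perfect fifth.

perfect 5th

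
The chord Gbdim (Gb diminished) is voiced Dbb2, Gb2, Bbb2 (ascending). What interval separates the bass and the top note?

major sixth

The outer voices are Dbb2 and Bbb2.
From Dbb to Bbb is 9 semitones, exactly the major sixth.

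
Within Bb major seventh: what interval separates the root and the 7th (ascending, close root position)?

The chord tones of BbM7 (Bb major seventh) are Bb–D–F–A.
The root is Bb and the 7th is A.
From Bb to A is 11 semitones, exactly the major seventh.

major seventh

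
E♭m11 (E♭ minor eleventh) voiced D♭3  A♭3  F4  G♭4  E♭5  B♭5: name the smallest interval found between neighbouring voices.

minor 2nd

Adjacent intervals: D♭3→A♭3 = perfect fifth; A♭3→F4 = major sixth; F4→G♭4 = minor second; G♭4→E♭5 = major sixth; E♭5→B♭5 = perfect fifth.
The smallest is F4 to G♭4, a minor second (1 semitone).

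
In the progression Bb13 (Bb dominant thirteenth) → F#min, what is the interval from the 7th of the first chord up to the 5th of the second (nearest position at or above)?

Bb13 (Bb dominant thirteenth) has Ab as its 7th, and F#min has C# as its 5th.
From Ab to C#: 5 semitones over a third = augmented.

augmented third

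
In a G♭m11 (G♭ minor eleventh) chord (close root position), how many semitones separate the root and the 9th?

14

Spelling the chord: G♭ B𝄫 D♭ F♭ A♭ C♭.
G♭ to A♭ is a major ninth: 14 semitones.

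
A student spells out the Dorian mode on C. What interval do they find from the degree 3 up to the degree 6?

A4

C dorian: C D E♭ F G A B♭.
That puts E♭ below A.
4 letter names make it a fourth; at 6 semitones (a half step wider than perfect) the quality is augmented.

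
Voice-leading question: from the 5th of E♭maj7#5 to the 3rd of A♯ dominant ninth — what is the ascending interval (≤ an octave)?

E♭maj7#5 has B as its 5th, and A♯ dominant ninth has C𝄪 as its 3rd.
From B to C𝄪: 3 semitones over a second = augmented.

augmented second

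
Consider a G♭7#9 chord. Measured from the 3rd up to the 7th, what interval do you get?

Spelling the chord: G♭ B♭ D♭ F♭ A.
So we need the interval from B♭ up to F♭.
From B♭ to F♭: 6 semitones over a fifth = diminished.

diminished fifth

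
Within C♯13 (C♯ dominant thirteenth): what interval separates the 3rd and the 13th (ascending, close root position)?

perfect eleventh

Spelling the chord: C♯, E♯, G♯, B, D♯, A♯.
The 3rd is E♯ and the 13th is A♯.
E♯ up to A♯ spans 11 letter names and 17 semitones — a perfect eleventh.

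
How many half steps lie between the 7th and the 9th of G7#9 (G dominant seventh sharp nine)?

G7#9: G, B, D, F, A#.
F to A# is an augmented third: 5 semitones.

5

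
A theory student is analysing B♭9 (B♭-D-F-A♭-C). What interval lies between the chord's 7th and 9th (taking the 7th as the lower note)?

So we need the interval from A♭ up to C.
From A♭ to C is 4 semitones, exactly the major third.

major third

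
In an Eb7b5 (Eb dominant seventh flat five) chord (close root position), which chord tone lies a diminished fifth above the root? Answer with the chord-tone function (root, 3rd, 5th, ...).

Eb7b5: Eb G Bbb Db.
The root is Eb. A diminished fifth above Eb is Bbb.
Bbb is the chord's 5th.

5th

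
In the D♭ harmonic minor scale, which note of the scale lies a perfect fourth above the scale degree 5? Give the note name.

The scale is D♭ E♭ F♭ G♭ A♭ B𝄫 C.
The scale degree 5 is A♭; a perfect fourth above that is D♭ — scale degree 1.

Db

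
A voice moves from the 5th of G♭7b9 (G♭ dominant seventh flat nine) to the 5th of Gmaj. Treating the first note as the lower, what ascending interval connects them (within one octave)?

The 5th of G♭7b9 (G♭ dominant seventh flat nine) is D♭; the 5th of Gmaj is D.
D♭ up to D is 1 semitone, a half step wider than a perfect unison, so the interval is augmented.

augmented unison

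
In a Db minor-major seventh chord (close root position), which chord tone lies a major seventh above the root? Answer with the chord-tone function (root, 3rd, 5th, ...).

7th

DbmM7 (Db minor-major seventh) is spelled Db, Fb, Ab, C.
The root is Db. A major seventh above Db is C.
C is the chord's 7th.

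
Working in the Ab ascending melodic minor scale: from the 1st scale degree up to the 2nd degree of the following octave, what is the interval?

Spelling the Ab ascending melodic minor scale: Ab Bb Cb Db Eb F G.
1st scale degree = Ab; 2nd scale degree (up an octave) = Bb.
Ab up to Bb spans 9 letter names and 14 semitones — a major ninth.

major 9th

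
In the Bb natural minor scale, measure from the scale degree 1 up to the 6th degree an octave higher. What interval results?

Spelling the Bb natural minor scale: Bb C Db Eb F Gb Ab.
The scale degree 1 is Bb and the degree 6 (up an octave) is Gb.
From Bb to Gb: 20 semitones over a thirteenth = minor.

minor thirteenth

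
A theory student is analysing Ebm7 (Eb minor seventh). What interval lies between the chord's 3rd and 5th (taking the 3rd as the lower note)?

The chord tones of Ebm7 are Eb Gb Bb Db.
3rd = Gb; 5th = Bb.
Counting 3 letters and 4 half steps from Gb gives a major third.

major third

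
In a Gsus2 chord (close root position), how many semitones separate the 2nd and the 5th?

5

Spelling the chord: G–A–D.
A to D is a perfect fourth: 5 semitones.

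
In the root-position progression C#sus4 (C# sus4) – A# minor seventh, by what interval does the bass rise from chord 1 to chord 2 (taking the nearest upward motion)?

The roots are C# and A#.
C# up to A# spans 6 letter names and 9 semitones — a major sixth.

major sixth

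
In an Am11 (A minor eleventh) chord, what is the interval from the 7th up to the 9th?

Am11 (A minor eleventh) is spelled A C E G B D.
That puts G below B.
From G to B is 4 semitones, exactly the major third.

major third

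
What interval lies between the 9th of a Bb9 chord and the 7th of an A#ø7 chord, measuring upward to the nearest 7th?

augmented fifth

The 9th of Bb9 is C; the 7th of A#ø7 is G#.
5 letter names make it a fifth; at 8 semitones (a half step wider than perfect) the quality is augmented.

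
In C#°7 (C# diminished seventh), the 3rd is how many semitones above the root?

3

Spelling the chord: C#, E, G, Bb.
C# to E is a minor third: 3 semitones.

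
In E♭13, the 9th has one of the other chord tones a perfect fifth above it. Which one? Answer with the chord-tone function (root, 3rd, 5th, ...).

E♭13: E♭, G, B♭, D♭, F, C.
The 9th is F. A perfect fifth above F is C.
C is the chord's 13th.

13th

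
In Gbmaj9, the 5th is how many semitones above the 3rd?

Gbmaj9 (Gb major ninth): Gb–Bb–Db–F–Ab.
Bb to Db is a minor third: 3 semitones.

3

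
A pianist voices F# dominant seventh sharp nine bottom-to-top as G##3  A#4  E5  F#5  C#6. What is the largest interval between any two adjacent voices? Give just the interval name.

Adjacent intervals: G##3→A#4 = minor ninth; A#4→E5 = diminished fifth; E5→F#5 = major second; F#5→C#6 = perfect fifth.
The largest is G##3 to A#4, a minor ninth (13 semitones).

m9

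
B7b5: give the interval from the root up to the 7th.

minor 7th

B7b5 (B dominant seventh flat five) is spelled B D# F A.
So we need the interval from B up to A.
From B to A: 10 semitones over a seventh = minor.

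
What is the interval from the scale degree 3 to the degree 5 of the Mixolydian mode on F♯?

minor 3rd

Spelling the Mixolydian mode on F♯: F♯ G♯ A♯ B C♯ D♯ E.
Scale degree 3 = A♯; 5th degree = C♯.
3 letter names make it a third; at 3 semitones (a half step narrower than major) the quality is minor.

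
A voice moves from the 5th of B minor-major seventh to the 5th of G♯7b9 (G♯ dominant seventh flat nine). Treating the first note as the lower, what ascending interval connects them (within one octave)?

major 6th

B minor-major seventh has F♯ as its 5th, and G♯7b9 (G♯ dominant seventh flat nine) has D♯ as its 5th.
F♯ up to D♯ spans 6 letter names and 9 semitones — a major sixth.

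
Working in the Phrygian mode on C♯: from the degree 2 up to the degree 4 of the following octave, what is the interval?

The scale runs C♯ D E F♯ G♯ A B.
Degree 2 = D; scale degree 4 (up an octave) = F♯.
From D to F♯ is 16 semitones, exactly the major tenth.

major tenth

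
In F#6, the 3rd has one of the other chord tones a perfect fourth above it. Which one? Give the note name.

D#

F#6 (F# major sixth): F#, A#, C#, D#.
The 3rd is A#. A perfect fourth above A# is D#.
D# is the chord's 6th.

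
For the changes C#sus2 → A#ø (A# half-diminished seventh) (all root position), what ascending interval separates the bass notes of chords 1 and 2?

M6

The roots are C# and A#.
C# up to A# spans 6 letter names and 9 semitones — a major sixth.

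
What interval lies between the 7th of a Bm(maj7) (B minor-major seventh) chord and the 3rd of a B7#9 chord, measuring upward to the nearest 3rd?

Bm(maj7) (B minor-major seventh) has A# as its 7th, and B7#9 has D# as its 3rd.
Counting 4 letters and 5 half steps from A# gives a perfect fourth.

perfect 4th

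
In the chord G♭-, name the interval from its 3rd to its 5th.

major third

The chord tones of G♭- (G♭ minor) are G♭, B𝄫, D♭.
3rd = B𝄫; 5th = D♭.
Counting 3 letters and 4 half steps from B𝄫 gives a major third.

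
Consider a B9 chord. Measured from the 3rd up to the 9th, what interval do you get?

minor seventh

Spelling the chord: B D# F# A C#.
So we need the interval from D# up to C#.
D# up to C# is 10 semitones, a half step narrower than a major seventh, so the interval is minor.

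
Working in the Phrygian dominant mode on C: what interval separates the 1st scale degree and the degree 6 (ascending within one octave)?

m6

C phrygian dominant: C D♭ E F G A♭ B♭.
So we need the interval from C up to A♭.
From C to A♭: 8 semitones over a sixth = minor.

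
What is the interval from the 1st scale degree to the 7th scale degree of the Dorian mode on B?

m7

B dorian: B C# D E F# G# A.
So we need the interval from B up to A.
From B to A: 10 semitones over a seventh = minor.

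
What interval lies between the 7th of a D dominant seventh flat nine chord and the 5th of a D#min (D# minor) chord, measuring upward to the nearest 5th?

augmented sixth

The 7th of D dominant seventh flat nine is C; the 5th of D#min (D# minor) is A#.
From C to A#: 10 semitones over a sixth = augmented.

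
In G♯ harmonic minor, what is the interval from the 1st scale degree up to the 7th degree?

major seventh

G♯ harmonic minor: G♯ A♯ B C♯ D♯ E F𝄪.
1st scale degree = G♯; degree 7 = F𝄪.
Counting 7 letters and 11 half steps from G♯ gives a major seventh.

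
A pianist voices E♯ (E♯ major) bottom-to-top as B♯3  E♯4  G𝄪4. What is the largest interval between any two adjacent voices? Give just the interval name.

Adjacent intervals: B♯3→E♯4 = perfect fourth; E♯4→G𝄪4 = major third.
The largest is B♯3 to E♯4, a perfect fourth (5 semitones).

perfect fourth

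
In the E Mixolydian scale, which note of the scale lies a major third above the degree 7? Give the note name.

F#

The scale is E F♯ G♯ A B C♯ D.
The degree 7 is D; a major third above that is F♯ — scale degree 2.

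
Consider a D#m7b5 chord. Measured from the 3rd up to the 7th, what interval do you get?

perfect fifth

D#m7b5: D#-F#-A-C#.
That puts F# below C#.
From F# to C# is 7 semitones, exactly the perfect fifth.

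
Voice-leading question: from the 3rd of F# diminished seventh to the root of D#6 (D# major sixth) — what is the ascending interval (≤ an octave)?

augmented fourth

The 3rd of F# diminished seventh is A; the root of D#6 (D# major sixth) is D#.
From A to D#: 6 semitones over a fourth = augmented.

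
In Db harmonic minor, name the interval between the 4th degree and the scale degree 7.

The scale runs Db Eb Fb Gb Ab Bbb C.
The 4th degree is Gb and the degree 7 is C.
4 letter names make it a fourth; at 6 semitones (a half step wider than perfect) the quality is augmented.

augmented fourth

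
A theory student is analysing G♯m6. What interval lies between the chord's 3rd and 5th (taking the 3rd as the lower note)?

Spelling the chord: G♯–B–D♯–E♯.
That puts B below D♯.
B up to D♯ spans 3 letter names and 4 semitones — a major third.

major third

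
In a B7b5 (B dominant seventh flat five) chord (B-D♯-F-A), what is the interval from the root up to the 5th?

The root is B and the 5th is F.
B up to F is 6 semitones, a half step narrower than a perfect fifth, so the interval is diminished.

diminished fifth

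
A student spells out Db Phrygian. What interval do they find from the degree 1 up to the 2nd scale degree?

Db phrygian: Db Ebb Fb Gb Ab Bbb Cb.
That puts Db below Ebb.
2 letter names make it a second; at 1 semitone (a half step narrower than major) the quality is minor.

minor 2nd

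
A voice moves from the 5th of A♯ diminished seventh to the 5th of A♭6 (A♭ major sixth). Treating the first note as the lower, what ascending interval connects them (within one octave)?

diminished 8th

A♯ diminished seventh has E as its 5th, and A♭6 (A♭ major sixth) has E♭ as its 5th.
8 letter names make it an octave; at 11 semitones (a half step narrower than perfect) the quality is diminished.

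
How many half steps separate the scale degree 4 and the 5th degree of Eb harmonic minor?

2

The scale is Eb F Gb Ab Bb Cb D.
Ab up to Bb is a major second — 2 semitones.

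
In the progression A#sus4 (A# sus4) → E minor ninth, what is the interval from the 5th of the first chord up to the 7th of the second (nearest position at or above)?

diminished seventh

The 5th of A#sus4 (A# sus4) is E#; the 7th of E minor ninth is D.
7 letter names make it a seventh; at 9 semitones (a whole step narrower than major) the quality is diminished.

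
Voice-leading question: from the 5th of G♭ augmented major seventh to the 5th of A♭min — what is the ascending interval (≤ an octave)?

G♭ augmented major seventh has D as its 5th, and A♭min has E♭ as its 5th.
D up to E♭ is 1 semitone, a half step narrower than a major second, so the interval is minor.

m2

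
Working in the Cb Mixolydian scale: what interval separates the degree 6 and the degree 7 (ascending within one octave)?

The scale runs Cb Db Eb Fb Gb Ab Bbb.
The degree 6 is Ab and the 7th scale degree is Bbb.
Ab up to Bbb is 1 semitone, a half step narrower than a major second, so the interval is minor.

minor second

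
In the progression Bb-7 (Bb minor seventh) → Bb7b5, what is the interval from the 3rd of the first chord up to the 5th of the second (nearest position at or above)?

m3

Bb-7 (Bb minor seventh) has Db as its 3rd, and Bb7b5 has Fb as its 5th.
3 letter names make it a third; at 3 semitones (a half step narrower than major) the quality is minor.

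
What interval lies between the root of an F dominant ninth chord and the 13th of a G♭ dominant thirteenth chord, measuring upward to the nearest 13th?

minor seventh

F dominant ninth has F as its root, and G♭ dominant thirteenth has E♭ as its 13th.
From F to E♭: 10 semitones over a seventh = minor.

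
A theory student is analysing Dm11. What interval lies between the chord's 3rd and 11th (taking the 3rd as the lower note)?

Spelling the chord: D-F-A-C-E-G.
3rd = F; 11th = G.
From F to G is 14 semitones, exactly the major ninth.

major 9th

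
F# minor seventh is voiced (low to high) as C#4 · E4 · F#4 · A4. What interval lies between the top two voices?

m3

Those voices are F#4 and A4.
F# up to A is 3 semitones, a half step narrower than a major third, so the interval is minor.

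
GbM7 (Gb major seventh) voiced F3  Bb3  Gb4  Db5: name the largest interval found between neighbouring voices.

m6

Adjacent intervals: F3→Bb3 = perfect fourth; Bb3→Gb4 = minor sixth; Gb4→Db5 = perfect fifth.
The largest is Bb3 to Gb4, a minor sixth (8 semitones).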